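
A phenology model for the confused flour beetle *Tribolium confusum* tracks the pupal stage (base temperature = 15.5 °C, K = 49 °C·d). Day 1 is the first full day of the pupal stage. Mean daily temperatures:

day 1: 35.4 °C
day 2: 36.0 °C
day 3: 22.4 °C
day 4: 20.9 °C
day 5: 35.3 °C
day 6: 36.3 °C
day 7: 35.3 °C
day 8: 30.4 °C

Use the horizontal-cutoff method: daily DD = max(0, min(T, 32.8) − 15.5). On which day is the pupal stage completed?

day 5

Daily DD above 15.5 °C (capped at 17.3): 17.3, 17.3, 6.9, 5.4, 17.3, 17.3, 17.3, 14.9.
Cumulative: 17.3, 34.6, 41.5, 46.9, 64.2, 81.5, 98.8, 113.7.
The total first reaches 49 DD on day 5.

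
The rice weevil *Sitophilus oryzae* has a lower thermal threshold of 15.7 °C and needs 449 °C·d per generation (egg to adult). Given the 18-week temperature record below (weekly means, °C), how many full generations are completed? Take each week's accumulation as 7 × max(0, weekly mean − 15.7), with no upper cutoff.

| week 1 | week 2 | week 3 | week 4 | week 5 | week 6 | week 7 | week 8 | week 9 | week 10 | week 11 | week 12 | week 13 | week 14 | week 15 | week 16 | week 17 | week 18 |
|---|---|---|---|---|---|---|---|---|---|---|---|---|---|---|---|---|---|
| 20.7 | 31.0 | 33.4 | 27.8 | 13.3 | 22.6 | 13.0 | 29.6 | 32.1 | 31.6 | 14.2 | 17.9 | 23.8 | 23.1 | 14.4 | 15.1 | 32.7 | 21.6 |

2 generations

Weekly DD (7 × max(0, T̄ − 15.7)): 35.0, 107.1, 123.9, 84.7, 0.0, 48.3, 0.0, 97.3, 114.8, 111.3, 0.0, 15.4, 56.7, 51.8, 0.0, 0.0, 119.0, 41.3.
Season total = 1006.6 DD.
Complete generations = ⌊1006.6 / 449⌋ = 2.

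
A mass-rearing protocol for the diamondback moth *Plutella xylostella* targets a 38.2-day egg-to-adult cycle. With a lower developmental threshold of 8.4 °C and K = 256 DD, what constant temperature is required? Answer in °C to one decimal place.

15.1 °C

Required daily accumulation = 256 / 38.2 = 6.702 DD/day.
T = T_base + 6.702 = 8.4 + 6.702 = 15.102 ≈ 15.1 °C.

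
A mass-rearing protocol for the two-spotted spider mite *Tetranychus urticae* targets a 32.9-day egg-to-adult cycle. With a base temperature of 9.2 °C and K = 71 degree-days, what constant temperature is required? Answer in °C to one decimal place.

11.4 °C

Required daily accumulation = 71 / 32.9 = 2.158 DD/day.
T = T_base + 2.158 = 9.2 + 2.158 = 11.358 ≈ 11.4 °C.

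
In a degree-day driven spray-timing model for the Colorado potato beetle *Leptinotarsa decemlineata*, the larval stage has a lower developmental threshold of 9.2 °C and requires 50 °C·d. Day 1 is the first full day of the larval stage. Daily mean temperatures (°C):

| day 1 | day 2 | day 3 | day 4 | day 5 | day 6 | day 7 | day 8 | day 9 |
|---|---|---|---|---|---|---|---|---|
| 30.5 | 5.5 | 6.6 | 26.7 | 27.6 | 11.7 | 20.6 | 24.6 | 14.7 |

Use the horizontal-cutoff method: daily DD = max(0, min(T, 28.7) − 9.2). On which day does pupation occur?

day 5

Daily DD above 9.2 °C (capped at 19.5): 19.5, 0.0, 0.0, 17.5, 18.4, 2.5, 11.4, 15.4, 5.5.
Cumulative: 19.5, 19.5, 19.5, 37.0, 55.4, 57.9, 69.3, 84.7, 90.2.
The total first reaches 50 DD on day 5.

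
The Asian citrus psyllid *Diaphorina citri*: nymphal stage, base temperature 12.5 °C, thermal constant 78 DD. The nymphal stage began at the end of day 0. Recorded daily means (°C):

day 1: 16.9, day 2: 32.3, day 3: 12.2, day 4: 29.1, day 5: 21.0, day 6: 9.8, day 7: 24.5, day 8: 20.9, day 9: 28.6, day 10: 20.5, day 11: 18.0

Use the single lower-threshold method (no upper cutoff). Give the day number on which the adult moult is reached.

day 9

Daily DD above 12.5 °C: 4.4, 19.8, 0.0, 16.6, 8.5, 0.0, 12.0, 8.4, 16.1, 8.0, 5.5.
Cumulative: 4.4, 24.2, 24.2, 40.8, 49.3, 49.3, 61.3, 69.7, 85.8, 93.8, 99.3.
The total first reaches 78 DD on day 9.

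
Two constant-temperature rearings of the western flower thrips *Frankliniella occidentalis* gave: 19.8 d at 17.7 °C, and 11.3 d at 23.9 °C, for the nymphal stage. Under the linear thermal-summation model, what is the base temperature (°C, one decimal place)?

9.5 °C

Equal thermal constants: D₁(T₁ − T_b) = D₂(T₂ − T_b).
19.8·(17.7 − T_b) = 11.3·(23.9 − T_b)
T_b = (19.8·17.7 − 11.3·23.9) / (19.8 − 11.3) = 80.39 / 8.5 = 9.458 °C ≈ 9.5 °C.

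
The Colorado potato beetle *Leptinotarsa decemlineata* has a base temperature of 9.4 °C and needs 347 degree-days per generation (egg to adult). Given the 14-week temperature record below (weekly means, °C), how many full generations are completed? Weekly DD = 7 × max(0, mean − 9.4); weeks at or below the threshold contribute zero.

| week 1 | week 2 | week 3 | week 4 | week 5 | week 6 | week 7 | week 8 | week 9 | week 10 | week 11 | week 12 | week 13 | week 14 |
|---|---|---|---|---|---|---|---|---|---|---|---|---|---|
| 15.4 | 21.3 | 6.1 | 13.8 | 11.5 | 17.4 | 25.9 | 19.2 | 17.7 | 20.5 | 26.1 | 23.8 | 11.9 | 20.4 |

Weekly DD (7 × max(0, T̄ − 9.4)): 42.0, 83.3, 0.0, 30.8, 14.7, 56.0, 115.5, 68.6, 58.1, 77.7, 116.9, 100.8, 17.5, 77.0.
Season total = 858.9 DD.
Complete generations = ⌊858.9 / 347⌋ = 2.

2 generations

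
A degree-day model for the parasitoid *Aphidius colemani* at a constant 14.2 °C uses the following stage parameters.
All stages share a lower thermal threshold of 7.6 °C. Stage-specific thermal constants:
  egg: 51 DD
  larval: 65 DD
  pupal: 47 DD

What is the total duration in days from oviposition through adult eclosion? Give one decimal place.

Daily accumulation at 14.2 °C = 14.2 − 7.6 = 6.6 DD/day.
Total K = 51 + 65 + 47 = 163 DD.
Total duration = 163 / 6.6 = 24.697 ≈ 24.7 days.

24.7 days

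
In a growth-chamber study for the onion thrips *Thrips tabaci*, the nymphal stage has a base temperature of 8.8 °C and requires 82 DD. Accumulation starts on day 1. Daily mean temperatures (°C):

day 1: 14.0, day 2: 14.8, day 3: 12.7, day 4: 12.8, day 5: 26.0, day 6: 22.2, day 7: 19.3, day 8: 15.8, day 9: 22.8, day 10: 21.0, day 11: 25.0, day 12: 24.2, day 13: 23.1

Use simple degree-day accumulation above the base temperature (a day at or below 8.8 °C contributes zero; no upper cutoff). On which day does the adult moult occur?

Daily DD above 8.8 °C: 5.2, 6.0, 3.9, 4.0, 17.2, 13.4, 10.5, 7.0, 14.0, 12.2, 16.2, 15.4, 14.3.
Cumulative: 5.2, 11.2, 15.1, 19.1, 36.3, 49.7, 60.2, 67.2, 81.2, 93.4, 109.6, 125.0, 139.3.
The total first reaches 82 DD on day 10.

day 10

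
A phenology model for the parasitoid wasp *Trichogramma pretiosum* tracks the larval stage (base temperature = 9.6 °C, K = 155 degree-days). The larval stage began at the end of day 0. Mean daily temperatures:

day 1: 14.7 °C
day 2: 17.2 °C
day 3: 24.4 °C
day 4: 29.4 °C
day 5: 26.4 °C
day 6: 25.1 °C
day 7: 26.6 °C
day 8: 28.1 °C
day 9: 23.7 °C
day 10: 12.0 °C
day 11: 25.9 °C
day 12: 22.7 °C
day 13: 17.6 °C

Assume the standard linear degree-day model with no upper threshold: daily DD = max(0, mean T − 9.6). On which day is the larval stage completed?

Daily DD above 9.6 °C: 5.1, 7.6, 14.8, 19.8, 16.8, 15.5, 17.0, 18.5, 14.1, 2.4, 16.3, 13.1, 8.0.
Cumulative: 5.1, 12.7, 27.5, 47.3, 64.1, 79.6, 96.6, 115.1, 129.2, 131.6, 147.9, 161.0, 169.0.
The total first reaches 155 DD on day 12.

day 12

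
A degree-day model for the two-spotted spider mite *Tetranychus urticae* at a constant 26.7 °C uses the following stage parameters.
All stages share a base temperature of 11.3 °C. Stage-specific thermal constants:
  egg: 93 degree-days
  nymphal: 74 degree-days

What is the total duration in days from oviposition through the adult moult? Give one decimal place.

Daily accumulation at 26.7 °C = 26.7 − 11.3 = 15.4 DD/day.
Total K = 93 + 74 = 167 DD.
Total duration = 167 / 15.4 = 10.844 ≈ 10.8 days.

10.8 days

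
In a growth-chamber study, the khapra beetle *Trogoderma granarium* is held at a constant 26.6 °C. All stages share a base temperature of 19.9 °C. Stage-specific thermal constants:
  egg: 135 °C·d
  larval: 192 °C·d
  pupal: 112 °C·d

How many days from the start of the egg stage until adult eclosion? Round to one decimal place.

Daily accumulation at 26.6 °C = 26.6 − 19.9 = 6.7 DD/day.
Total K = 135 + 192 + 112 = 439 DD.
Total duration = 439 / 6.7 = 65.522 ≈ 65.5 days.

65.5 days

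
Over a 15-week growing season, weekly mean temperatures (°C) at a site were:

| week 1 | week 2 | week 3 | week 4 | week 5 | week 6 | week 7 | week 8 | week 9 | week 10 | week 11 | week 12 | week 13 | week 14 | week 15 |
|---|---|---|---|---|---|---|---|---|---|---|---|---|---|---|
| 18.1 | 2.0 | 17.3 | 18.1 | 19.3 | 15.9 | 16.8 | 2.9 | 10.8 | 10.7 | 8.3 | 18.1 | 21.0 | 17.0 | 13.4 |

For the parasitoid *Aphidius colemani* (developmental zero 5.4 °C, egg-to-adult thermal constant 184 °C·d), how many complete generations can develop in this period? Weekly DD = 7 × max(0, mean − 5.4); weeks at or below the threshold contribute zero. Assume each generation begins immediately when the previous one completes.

Weekly DD (7 × max(0, T̄ − 5.4)): 88.9, 0.0, 83.3, 88.9, 97.3, 73.5, 79.8, 0.0, 37.8, 37.1, 20.3, 88.9, 109.2, 81.2, 56.0.
Season total = 942.2 DD.
Complete generations = ⌊942.2 / 184⌋ = 5.

5 generations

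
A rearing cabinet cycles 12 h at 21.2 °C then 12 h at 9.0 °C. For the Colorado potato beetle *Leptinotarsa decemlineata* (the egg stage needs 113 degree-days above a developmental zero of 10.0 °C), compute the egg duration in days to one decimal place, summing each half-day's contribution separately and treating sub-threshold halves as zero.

20.2 days

Day half: max(0, 21.2 − 10.0) × 0.5 = 11.2 × 0.5 = 5.60 DD.
Night half: max(0, 9.0 − 10.0) × 0.5 = 0.0 × 0.5 = 0.00 DD.
Per 24 h: 5.60 DD/day.
Duration = 113 / 5.60 = 20.179 ≈ 20.2 days.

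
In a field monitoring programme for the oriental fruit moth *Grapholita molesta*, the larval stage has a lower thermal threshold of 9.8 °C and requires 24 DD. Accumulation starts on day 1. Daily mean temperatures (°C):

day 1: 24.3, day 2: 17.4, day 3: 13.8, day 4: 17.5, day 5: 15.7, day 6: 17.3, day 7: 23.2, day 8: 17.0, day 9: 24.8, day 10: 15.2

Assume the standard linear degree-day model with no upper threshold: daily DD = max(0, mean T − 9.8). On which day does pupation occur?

day 3

Daily DD above 9.8 °C: 14.5, 7.6, 4.0, 7.7, 5.9, 7.5, 13.4, 7.2, 15.0, 5.4.
Cumulative: 14.5, 22.1, 26.1, 33.8, 39.7, 47.2, 60.6, 67.8, 82.8, 88.2.
The total first reaches 24 DD on day 3.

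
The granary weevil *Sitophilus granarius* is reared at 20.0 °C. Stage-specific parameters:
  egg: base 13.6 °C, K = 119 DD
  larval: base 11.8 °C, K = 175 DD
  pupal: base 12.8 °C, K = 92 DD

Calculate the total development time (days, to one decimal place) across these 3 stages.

egg: 119 / (20.0 − 13.6) = 119 / 6.4 = 18.594 d.
larval: 175 / (20.0 − 11.8) = 175 / 8.2 = 21.341 d.
pupal: 92 / (20.0 − 12.8) = 92 / 7.2 = 12.778 d.
Sum = 52.713 ≈ 52.7 days.

52.7 days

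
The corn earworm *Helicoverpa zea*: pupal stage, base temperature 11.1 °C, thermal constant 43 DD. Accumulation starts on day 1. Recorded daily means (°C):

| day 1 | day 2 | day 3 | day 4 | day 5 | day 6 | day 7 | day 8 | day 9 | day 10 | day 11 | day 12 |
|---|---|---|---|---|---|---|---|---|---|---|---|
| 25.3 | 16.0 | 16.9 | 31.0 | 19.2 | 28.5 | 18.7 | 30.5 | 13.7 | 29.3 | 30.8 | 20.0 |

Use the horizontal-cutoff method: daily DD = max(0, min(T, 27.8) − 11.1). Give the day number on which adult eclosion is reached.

Daily DD above 11.1 °C (capped at 16.7): 14.2, 4.9, 5.8, 16.7, 8.1, 16.7, 7.6, 16.7, 2.6, 16.7, 16.7, 8.9.
Cumulative: 14.2, 19.1, 24.9, 41.6, 49.7, 66.4, 74.0, 90.7, 93.3, 110.0, 126.7, 135.6.
The total first reaches 43 DD on day 5.

day 5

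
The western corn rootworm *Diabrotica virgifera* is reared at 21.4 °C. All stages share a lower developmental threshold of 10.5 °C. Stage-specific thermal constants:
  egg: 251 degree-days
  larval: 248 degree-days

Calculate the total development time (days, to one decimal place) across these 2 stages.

45.8 days

Daily accumulation at 21.4 °C = 21.4 − 10.5 = 10.9 DD/day.
Total K = 251 + 248 = 499 DD.
Total duration = 499 / 10.9 = 45.780 ≈ 45.8 days.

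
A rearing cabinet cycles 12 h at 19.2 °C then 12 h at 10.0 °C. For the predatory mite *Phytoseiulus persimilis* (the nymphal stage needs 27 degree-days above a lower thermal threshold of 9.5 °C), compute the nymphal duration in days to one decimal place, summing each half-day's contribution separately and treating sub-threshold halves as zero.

Day half: max(0, 19.2 − 9.5) × 0.5 = 9.7 × 0.5 = 4.85 DD.
Night half: max(0, 10.0 − 9.5) × 0.5 = 0.5 × 0.5 = 0.25 DD.
Per 24 h: 5.10 DD/day.
Duration = 27 / 5.10 = 5.294 ≈ 5.3 days.

5.3 days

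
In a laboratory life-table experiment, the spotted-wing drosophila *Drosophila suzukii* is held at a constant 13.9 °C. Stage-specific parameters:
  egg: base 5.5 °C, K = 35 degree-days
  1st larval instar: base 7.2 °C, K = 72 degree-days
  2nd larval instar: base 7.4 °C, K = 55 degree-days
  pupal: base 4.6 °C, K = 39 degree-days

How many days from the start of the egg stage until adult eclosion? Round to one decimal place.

27.6 days

egg: 35 / (13.9 − 5.5) = 35 / 8.4 = 4.167 d.
1st larval instar: 72 / (13.9 − 7.2) = 72 / 6.7 = 10.746 d.
2nd larval instar: 55 / (13.9 − 7.4) = 55 / 6.5 = 8.462 d.
pupal: 39 / (13.9 − 4.6) = 39 / 9.3 = 4.194 d.
Sum = 27.568 ≈ 27.6 days.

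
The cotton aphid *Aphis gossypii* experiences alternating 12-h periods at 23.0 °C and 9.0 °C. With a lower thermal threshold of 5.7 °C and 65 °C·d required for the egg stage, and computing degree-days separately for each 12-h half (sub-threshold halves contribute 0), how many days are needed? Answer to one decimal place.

Day half: max(0, 23.0 − 5.7) × 0.5 = 17.3 × 0.5 = 8.65 DD.
Night half: max(0, 9.0 − 5.7) × 0.5 = 3.3 × 0.5 = 1.65 DD.
Per 24 h: 10.30 DD/day.
Duration = 65 / 10.30 = 6.311 ≈ 6.3 days.

6.3 days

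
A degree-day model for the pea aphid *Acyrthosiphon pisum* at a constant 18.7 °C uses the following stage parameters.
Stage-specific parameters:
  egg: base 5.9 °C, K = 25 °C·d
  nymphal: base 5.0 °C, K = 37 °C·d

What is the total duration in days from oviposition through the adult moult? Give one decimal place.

4.7 days

egg: 25 / (18.7 − 5.9) = 25 / 12.8 = 1.953 d.
nymphal: 37 / (18.7 − 5.0) = 37 / 13.7 = 2.701 d.
Sum = 4.654 ≈ 4.7 days.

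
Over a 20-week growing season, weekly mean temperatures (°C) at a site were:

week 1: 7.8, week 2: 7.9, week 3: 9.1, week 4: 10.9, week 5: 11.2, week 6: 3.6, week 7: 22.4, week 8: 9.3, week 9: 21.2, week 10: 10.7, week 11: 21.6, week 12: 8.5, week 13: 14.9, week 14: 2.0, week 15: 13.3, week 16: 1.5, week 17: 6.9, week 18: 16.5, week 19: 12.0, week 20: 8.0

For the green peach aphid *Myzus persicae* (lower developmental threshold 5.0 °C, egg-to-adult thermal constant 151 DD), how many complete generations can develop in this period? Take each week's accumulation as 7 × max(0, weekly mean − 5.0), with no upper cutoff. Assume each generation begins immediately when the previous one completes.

Weekly DD (7 × max(0, T̄ − 5.0)): 19.6, 20.3, 28.7, 41.3, 43.4, 0.0, 121.8, 30.1, 113.4, 39.9, 116.2, 24.5, 69.3, 0.0, 58.1, 0.0, 13.3, 80.5, 49.0, 21.0.
Season total = 890.4 DD.
Complete generations = ⌊890.4 / 151⌋ = 5.

5 generations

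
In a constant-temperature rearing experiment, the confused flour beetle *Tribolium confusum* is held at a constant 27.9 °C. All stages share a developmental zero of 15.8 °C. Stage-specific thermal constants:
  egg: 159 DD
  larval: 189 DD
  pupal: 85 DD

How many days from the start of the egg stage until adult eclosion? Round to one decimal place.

Daily accumulation at 27.9 °C = 27.9 − 15.8 = 12.1 DD/day.
Total K = 159 + 189 + 85 = 433 DD.
Total duration = 433 / 12.1 = 35.785 ≈ 35.8 days.

35.8 days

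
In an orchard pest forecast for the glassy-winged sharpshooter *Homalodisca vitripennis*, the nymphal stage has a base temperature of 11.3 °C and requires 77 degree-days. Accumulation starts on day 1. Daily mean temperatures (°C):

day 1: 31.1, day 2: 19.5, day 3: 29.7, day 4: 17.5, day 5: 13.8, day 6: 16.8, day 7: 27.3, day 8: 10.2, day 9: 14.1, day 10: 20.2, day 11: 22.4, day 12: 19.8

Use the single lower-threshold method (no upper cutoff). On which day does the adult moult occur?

Daily DD above 11.3 °C: 19.8, 8.2, 18.4, 6.2, 2.5, 5.5, 16.0, 0.0, 2.8, 8.9, 11.1, 8.5.
Cumulative: 19.8, 28.0, 46.4, 52.6, 55.1, 60.6, 76.6, 76.6, 79.4, 88.3, 99.4, 107.9.
The total first reaches 77 DD on day 9.

day 9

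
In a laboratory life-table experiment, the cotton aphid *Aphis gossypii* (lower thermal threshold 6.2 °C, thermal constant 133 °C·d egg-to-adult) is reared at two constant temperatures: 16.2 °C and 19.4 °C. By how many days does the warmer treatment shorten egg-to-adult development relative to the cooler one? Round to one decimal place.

3.2 days

At 16.2 °C: 133 / (16.2 − 6.2) = 133 / 10.0 = 13.300 d.
At 19.4 °C: 133 / (19.4 − 6.2) = 133 / 13.2 = 10.076 d.
Difference = |13.300 − 10.076| = 3.224 ≈ 3.2 days.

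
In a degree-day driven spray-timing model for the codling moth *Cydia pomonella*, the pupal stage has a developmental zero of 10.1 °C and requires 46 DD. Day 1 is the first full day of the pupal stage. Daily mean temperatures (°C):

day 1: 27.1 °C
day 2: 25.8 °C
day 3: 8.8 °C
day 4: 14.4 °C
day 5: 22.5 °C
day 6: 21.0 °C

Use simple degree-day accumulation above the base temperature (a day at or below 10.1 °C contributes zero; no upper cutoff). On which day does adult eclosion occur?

day 5

Daily DD above 10.1 °C: 17.0, 15.7, 0.0, 4.3, 12.4, 10.9.
Cumulative: 17.0, 32.7, 32.7, 37.0, 49.4, 60.3.
The total first reaches 46 DD on day 5.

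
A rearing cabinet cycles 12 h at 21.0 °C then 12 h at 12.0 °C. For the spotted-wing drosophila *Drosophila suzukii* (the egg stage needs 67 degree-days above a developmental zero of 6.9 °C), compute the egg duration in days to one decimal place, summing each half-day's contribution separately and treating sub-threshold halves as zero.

7.0 days

Day half: max(0, 21.0 − 6.9) × 0.5 = 14.1 × 0.5 = 7.05 DD.
Night half: max(0, 12.0 − 6.9) × 0.5 = 5.1 × 0.5 = 2.55 DD.
Per 24 h: 9.60 DD/day.
Duration = 67 / 9.60 = 6.979 ≈ 7.0 days.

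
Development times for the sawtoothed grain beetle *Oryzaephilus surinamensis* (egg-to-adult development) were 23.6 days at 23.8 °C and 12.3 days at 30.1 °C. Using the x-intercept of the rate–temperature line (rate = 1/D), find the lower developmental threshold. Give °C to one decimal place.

16.9 °C

Linear rate model ⇒ the product D·(T − T_b) is constant across temperatures.
23.6·(23.8 − T_b) = 12.3·(30.1 − T_b)
T_b = (23.6·23.8 − 12.3·30.1) / (23.6 − 12.3) = 191.45 / 11.3 = 16.942 °C ≈ 16.9 °C.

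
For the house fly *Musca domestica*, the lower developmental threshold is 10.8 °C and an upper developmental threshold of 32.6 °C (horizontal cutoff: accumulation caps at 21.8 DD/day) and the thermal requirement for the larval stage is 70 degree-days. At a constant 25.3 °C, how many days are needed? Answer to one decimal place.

Daily accumulation = 25.3 − 10.8 = 14.5 DD/day.
Duration = 70 / 14.5 = 4.828 ≈ 4.8 days.

4.8 days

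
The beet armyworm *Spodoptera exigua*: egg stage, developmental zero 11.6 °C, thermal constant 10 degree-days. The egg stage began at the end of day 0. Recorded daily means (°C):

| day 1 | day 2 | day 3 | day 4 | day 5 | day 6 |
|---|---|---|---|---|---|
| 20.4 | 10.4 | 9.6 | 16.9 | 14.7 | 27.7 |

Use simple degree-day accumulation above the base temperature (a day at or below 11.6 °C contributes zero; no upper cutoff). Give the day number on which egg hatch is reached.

day 4

Daily DD above 11.6 °C: 8.8, 0.0, 0.0, 5.3, 3.1, 16.1.
Cumulative: 8.8, 8.8, 8.8, 14.1, 17.2, 33.3.
The total first reaches 10 DD on day 4.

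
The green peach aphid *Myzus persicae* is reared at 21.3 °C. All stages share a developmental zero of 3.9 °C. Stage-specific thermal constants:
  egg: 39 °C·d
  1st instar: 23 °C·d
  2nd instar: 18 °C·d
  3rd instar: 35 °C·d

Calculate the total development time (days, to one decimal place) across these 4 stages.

6.6 days

Daily accumulation at 21.3 °C = 21.3 − 3.9 = 17.4 DD/day.
Total K = 39 + 23 + 18 + 35 = 115 DD.
Total duration = 115 / 17.4 = 6.609 ≈ 6.6 days.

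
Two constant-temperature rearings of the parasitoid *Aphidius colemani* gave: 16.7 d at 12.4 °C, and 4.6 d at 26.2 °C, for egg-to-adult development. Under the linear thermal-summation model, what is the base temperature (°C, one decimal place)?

Equal thermal constants: D₁(T₁ − T_b) = D₂(T₂ − T_b).
16.7·(12.4 − T_b) = 4.6·(26.2 − T_b)
T_b = (16.7·12.4 − 4.6·26.2) / (16.7 − 4.6) = 86.56 / 12.1 = 7.154 °C ≈ 7.2 °C.

7.2 °C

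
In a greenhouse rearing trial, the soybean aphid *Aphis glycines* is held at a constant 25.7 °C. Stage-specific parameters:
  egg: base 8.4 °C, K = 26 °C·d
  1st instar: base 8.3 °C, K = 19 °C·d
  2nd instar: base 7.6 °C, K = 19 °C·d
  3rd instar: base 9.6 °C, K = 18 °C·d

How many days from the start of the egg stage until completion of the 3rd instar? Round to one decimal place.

egg: 26 / (25.7 − 8.4) = 26 / 17.3 = 1.503 d.
1st instar: 19 / (25.7 − 8.3) = 19 / 17.4 = 1.092 d.
2nd instar: 19 / (25.7 − 7.6) = 19 / 18.1 = 1.050 d.
3rd instar: 18 / (25.7 − 9.6) = 18 / 16.1 = 1.118 d.
Sum = 4.763 ≈ 4.8 days.

4.8 days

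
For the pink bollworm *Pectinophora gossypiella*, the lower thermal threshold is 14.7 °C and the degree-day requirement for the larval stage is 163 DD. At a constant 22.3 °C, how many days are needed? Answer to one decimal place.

21.4 days

Daily accumulation = 22.3 − 14.7 = 7.6 DD/day.
Duration = 163 / 7.6 = 21.447 ≈ 21.4 days.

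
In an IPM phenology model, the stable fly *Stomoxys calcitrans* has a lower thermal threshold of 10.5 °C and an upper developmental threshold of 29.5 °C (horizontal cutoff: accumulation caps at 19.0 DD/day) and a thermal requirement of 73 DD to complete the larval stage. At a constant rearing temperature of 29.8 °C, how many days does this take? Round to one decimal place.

3.8 days

Temperature 29.8 °C exceeds the upper threshold, so daily accumulation caps at 29.5 − 10.5 = 19.0 DD/day.
Duration = 73 / 19.0 = 3.842 ≈ 3.8 days.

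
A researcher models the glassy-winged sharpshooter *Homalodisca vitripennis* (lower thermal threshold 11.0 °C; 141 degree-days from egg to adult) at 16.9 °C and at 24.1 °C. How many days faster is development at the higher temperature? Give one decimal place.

13.1 days

At 16.9 °C: 141 / (16.9 − 11.0) = 141 / 5.9 = 23.898 d.
At 24.1 °C: 141 / (24.1 − 11.0) = 141 / 13.1 = 10.763 d.
Difference = |23.898 − 10.763| = 13.135 ≈ 13.1 days.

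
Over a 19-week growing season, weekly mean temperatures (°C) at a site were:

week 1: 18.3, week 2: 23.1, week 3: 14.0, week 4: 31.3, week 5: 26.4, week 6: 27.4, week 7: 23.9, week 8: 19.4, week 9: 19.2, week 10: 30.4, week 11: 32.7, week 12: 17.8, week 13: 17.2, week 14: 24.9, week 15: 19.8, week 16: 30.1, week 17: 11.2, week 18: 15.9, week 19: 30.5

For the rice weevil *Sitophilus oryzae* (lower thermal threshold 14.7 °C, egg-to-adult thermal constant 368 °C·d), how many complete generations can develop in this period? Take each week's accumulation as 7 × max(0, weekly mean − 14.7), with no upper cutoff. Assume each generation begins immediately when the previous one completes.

Weekly DD (7 × max(0, T̄ − 14.7)): 25.2, 58.8, 0.0, 116.2, 81.9, 88.9, 64.4, 32.9, 31.5, 109.9, 126.0, 21.7, 17.5, 71.4, 35.7, 107.8, 0.0, 8.4, 110.6.
Season total = 1108.8 DD.
Complete generations = ⌊1108.8 / 368⌋ = 3.

3 generations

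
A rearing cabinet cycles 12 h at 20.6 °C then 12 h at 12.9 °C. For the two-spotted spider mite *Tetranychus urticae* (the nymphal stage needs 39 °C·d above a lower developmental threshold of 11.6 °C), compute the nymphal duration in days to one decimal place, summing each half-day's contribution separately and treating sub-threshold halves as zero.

Day half: max(0, 20.6 − 11.6) × 0.5 = 9.0 × 0.5 = 4.50 DD.
Night half: max(0, 12.9 − 11.6) × 0.5 = 1.3 × 0.5 = 0.65 DD.
Per 24 h: 5.15 DD/day.
Duration = 39 / 5.15 = 7.573 ≈ 7.6 days.

7.6 days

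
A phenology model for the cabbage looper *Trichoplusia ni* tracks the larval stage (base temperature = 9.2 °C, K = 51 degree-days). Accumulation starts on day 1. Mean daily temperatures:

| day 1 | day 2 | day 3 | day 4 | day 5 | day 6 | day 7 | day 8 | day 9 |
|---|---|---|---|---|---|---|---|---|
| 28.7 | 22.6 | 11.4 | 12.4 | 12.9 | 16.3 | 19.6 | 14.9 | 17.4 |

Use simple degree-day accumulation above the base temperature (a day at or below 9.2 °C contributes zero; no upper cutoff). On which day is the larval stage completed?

Daily DD above 9.2 °C: 19.5, 13.4, 2.2, 3.2, 3.7, 7.1, 10.4, 5.7, 8.2.
Cumulative: 19.5, 32.9, 35.1, 38.3, 42.0, 49.1, 59.5, 65.2, 73.4.
The total first reaches 51 DD on day 7.

day 7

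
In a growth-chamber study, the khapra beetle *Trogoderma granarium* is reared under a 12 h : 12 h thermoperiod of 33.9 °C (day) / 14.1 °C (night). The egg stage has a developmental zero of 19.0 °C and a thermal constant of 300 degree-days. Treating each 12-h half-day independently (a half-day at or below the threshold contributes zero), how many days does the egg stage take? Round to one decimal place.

Day half: max(0, 33.9 − 19.0) × 0.5 = 14.9 × 0.5 = 7.45 DD.
Night half: max(0, 14.1 − 19.0) × 0.5 = 0.0 × 0.5 = 0.00 DD.
Per 24 h: 7.45 DD/day.
Duration = 300 / 7.45 = 40.268 ≈ 40.3 days.

40.3 days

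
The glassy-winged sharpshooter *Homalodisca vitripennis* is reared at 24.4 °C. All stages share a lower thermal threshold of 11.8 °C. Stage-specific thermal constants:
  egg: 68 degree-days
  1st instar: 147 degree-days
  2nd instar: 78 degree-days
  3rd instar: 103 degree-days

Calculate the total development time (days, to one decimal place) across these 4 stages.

Daily accumulation at 24.4 °C = 24.4 − 11.8 = 12.6 DD/day.
Total K = 68 + 147 + 78 + 103 = 396 DD.
Total duration = 396 / 12.6 = 31.429 ≈ 31.4 days.

31.4 days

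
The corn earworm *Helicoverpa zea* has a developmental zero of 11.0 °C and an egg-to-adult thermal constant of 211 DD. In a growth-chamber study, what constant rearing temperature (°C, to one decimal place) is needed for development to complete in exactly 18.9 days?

22.2 °C

Required daily accumulation = 211 / 18.9 = 11.164 DD/day.
T = T_base + 11.164 = 11.0 + 11.164 = 22.164 ≈ 22.2 °C.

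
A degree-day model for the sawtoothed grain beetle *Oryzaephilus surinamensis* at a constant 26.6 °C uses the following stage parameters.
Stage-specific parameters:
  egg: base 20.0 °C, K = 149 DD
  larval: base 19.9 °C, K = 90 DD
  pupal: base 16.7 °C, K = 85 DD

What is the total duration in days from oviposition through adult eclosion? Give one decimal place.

44.6 days

egg: 149 / (26.6 − 20.0) = 149 / 6.6 = 22.576 d.
larval: 90 / (26.6 − 19.9) = 90 / 6.7 = 13.433 d.
pupal: 85 / (26.6 − 16.7) = 85 / 9.9 = 8.586 d.
Sum = 44.594 ≈ 44.6 days.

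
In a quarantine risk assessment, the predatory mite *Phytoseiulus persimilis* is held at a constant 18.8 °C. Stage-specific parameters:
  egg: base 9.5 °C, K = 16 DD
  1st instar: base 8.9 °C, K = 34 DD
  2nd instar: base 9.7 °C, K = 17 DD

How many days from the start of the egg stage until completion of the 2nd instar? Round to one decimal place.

egg: 16 / (18.8 − 9.5) = 16 / 9.3 = 1.720 d.
1st instar: 34 / (18.8 − 8.9) = 34 / 9.9 = 3.434 d.
2nd instar: 17 / (18.8 − 9.7) = 17 / 9.1 = 1.868 d.
Sum = 7.023 ≈ 7.0 days.

7.0 days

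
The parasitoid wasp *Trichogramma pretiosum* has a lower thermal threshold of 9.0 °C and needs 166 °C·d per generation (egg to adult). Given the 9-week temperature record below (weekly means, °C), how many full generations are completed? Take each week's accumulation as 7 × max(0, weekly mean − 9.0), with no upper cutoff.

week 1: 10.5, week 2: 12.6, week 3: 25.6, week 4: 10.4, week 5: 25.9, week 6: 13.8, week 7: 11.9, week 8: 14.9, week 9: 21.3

Weekly DD (7 × max(0, T̄ − 9.0)): 10.5, 25.2, 116.2, 9.8, 118.3, 33.6, 20.3, 41.3, 86.1.
Season total = 461.3 DD.
Complete generations = ⌊461.3 / 166⌋ = 2.

2 generations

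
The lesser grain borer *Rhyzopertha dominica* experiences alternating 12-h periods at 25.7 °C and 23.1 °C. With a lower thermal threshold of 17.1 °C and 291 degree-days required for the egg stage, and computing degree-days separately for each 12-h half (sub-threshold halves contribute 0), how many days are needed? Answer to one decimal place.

39.9 days

Day half: max(0, 25.7 − 17.1) × 0.5 = 8.6 × 0.5 = 4.30 DD.
Night half: max(0, 23.1 − 17.1) × 0.5 = 6.0 × 0.5 = 3.00 DD.
Per 24 h: 7.30 DD/day.
Duration = 291 / 7.30 = 39.863 ≈ 39.9 days.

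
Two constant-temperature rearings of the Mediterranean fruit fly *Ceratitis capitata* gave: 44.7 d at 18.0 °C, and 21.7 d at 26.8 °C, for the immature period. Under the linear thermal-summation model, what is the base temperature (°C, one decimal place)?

9.7 °C

Linear rate model ⇒ the product D·(T − T_b) is constant across temperatures.
44.7·(18.0 − T_b) = 21.7·(26.8 − T_b)
T_b = (44.7·18.0 − 21.7·26.8) / (44.7 − 21.7) = 223.04 / 23.0 = 9.697 °C ≈ 9.7 °C.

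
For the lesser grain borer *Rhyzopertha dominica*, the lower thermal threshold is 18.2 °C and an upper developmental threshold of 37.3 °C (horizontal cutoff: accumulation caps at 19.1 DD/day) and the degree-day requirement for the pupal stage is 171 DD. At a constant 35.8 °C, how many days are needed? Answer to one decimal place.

9.7 days

Daily accumulation = 35.8 − 18.2 = 17.6 DD/day.
Duration = 171 / 17.6 = 9.716 ≈ 9.7 days.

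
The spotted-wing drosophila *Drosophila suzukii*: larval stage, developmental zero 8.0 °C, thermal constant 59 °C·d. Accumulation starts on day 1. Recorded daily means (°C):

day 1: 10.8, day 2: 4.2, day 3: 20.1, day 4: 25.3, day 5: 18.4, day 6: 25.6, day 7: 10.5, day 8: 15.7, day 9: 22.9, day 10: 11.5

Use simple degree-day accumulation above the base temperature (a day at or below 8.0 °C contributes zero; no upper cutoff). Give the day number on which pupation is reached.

Daily DD above 8.0 °C: 2.8, 0.0, 12.1, 17.3, 10.4, 17.6, 2.5, 7.7, 14.9, 3.5.
Cumulative: 2.8, 2.8, 14.9, 32.2, 42.6, 60.2, 62.7, 70.4, 85.3, 88.8.
The total first reaches 59 DD on day 6.

day 6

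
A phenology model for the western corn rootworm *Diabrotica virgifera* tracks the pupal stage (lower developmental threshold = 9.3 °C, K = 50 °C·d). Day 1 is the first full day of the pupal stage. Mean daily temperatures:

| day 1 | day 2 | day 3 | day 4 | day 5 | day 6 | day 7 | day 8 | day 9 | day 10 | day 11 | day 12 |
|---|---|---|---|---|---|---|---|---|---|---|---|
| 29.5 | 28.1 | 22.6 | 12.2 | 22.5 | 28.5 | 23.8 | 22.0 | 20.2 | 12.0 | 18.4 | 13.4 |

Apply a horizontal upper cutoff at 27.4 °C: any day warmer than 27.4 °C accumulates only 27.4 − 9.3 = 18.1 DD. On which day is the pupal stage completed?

day 4

Daily DD above 9.3 °C (capped at 18.1): 18.1, 18.1, 13.3, 2.9, 13.2, 18.1, 14.5, 12.7, 10.9, 2.7, 9.1, 4.1.
Cumulative: 18.1, 36.2, 49.5, 52.4, 65.6, 83.7, 98.2, 110.9, 121.8, 124.5, 133.6, 137.7.
The total first reaches 50 DD on day 4.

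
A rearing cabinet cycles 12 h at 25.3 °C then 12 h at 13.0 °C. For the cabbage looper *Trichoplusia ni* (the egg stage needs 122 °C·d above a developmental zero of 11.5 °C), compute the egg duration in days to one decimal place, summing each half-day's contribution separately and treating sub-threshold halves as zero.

15.9 days

Day half: max(0, 25.3 − 11.5) × 0.5 = 13.8 × 0.5 = 6.90 DD.
Night half: max(0, 13.0 − 11.5) × 0.5 = 1.5 × 0.5 = 0.75 DD.
Per 24 h: 7.65 DD/day.
Duration = 122 / 7.65 = 15.948 ≈ 15.9 days.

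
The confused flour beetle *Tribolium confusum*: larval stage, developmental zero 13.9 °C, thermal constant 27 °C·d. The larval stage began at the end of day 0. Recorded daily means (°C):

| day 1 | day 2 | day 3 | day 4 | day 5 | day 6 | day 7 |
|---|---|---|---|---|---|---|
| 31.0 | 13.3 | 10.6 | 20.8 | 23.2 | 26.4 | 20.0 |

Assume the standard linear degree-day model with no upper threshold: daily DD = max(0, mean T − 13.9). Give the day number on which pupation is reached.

Daily DD above 13.9 °C: 17.1, 0.0, 0.0, 6.9, 9.3, 12.5, 6.1.
Cumulative: 17.1, 17.1, 17.1, 24.0, 33.3, 45.8, 51.9.
The total first reaches 27 DD on day 5.

day 5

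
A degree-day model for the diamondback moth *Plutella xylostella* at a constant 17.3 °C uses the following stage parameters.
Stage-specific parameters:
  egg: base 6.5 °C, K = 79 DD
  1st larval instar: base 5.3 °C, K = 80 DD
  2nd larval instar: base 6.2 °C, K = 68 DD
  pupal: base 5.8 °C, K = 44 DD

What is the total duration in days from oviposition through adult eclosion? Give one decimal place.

23.9 days

egg: 79 / (17.3 − 6.5) = 79 / 10.8 = 7.315 d.
1st larval instar: 80 / (17.3 − 5.3) = 80 / 12.0 = 6.667 d.
2nd larval instar: 68 / (17.3 − 6.2) = 68 / 11.1 = 6.126 d.
pupal: 44 / (17.3 − 5.8) = 44 / 11.5 = 3.826 d.
Sum = 23.934 ≈ 23.9 days.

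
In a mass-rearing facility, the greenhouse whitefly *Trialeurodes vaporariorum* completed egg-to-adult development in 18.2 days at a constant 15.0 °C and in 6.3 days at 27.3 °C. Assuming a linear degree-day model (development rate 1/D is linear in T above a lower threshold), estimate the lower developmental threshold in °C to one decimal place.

Linear rate model ⇒ the product D·(T − T_b) is constant across temperatures.
18.2·(15.0 − T_b) = 6.3·(27.3 − T_b)
T_b = (18.2·15.0 − 6.3·27.3) / (18.2 − 6.3) = 101.01 / 11.9 = 8.488 °C ≈ 8.5 °C.

8.5 °C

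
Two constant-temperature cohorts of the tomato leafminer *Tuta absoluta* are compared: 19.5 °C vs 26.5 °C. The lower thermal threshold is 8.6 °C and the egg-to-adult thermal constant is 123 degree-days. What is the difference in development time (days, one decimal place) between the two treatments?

At 19.5 °C: 123 / (19.5 − 8.6) = 123 / 10.9 = 11.284 d.
At 26.5 °C: 123 / (26.5 − 8.6) = 123 / 17.9 = 6.872 d.
Difference = |11.284 − 6.872| = 4.413 ≈ 4.4 days.

4.4 days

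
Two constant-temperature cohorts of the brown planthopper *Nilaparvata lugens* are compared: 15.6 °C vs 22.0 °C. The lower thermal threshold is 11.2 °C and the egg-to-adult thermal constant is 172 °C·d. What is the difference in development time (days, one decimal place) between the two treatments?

At 15.6 °C: 172 / (15.6 − 11.2) = 172 / 4.4 = 39.091 d.
At 22.0 °C: 172 / (22.0 − 11.2) = 172 / 10.8 = 15.926 d.
Difference = |39.091 − 15.926| = 23.165 ≈ 23.2 days.

23.2 days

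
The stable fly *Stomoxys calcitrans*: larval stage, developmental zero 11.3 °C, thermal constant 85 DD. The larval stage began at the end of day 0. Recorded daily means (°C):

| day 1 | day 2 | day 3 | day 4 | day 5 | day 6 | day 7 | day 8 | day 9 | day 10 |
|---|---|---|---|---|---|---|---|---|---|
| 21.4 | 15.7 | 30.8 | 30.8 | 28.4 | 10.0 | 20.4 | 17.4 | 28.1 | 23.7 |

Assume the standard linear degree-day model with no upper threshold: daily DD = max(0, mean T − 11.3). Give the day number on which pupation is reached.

Daily DD above 11.3 °C: 10.1, 4.4, 19.5, 19.5, 17.1, 0.0, 9.1, 6.1, 16.8, 12.4.
Cumulative: 10.1, 14.5, 34.0, 53.5, 70.6, 70.6, 79.7, 85.8, 102.6, 115.0.
The total first reaches 85 DD on day 8.

day 8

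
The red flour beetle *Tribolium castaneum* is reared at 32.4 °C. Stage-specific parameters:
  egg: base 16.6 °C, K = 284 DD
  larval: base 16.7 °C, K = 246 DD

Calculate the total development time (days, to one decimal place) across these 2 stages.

egg: 284 / (32.4 − 16.6) = 284 / 15.8 = 17.975 d.
larval: 246 / (32.4 − 16.7) = 246 / 15.7 = 15.669 d.
Sum = 33.643 ≈ 33.6 days.

33.6 days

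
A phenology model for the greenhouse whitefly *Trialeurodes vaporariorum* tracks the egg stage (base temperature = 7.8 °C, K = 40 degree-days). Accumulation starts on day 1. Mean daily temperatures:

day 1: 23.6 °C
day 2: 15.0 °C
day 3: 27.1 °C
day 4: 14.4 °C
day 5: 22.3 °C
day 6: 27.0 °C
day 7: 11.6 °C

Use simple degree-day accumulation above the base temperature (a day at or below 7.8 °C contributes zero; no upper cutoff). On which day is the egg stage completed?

Daily DD above 7.8 °C: 15.8, 7.2, 19.3, 6.6, 14.5, 19.2, 3.8.
Cumulative: 15.8, 23.0, 42.3, 48.9, 63.4, 82.6, 86.4.
The total first reaches 40 DD on day 3.

day 3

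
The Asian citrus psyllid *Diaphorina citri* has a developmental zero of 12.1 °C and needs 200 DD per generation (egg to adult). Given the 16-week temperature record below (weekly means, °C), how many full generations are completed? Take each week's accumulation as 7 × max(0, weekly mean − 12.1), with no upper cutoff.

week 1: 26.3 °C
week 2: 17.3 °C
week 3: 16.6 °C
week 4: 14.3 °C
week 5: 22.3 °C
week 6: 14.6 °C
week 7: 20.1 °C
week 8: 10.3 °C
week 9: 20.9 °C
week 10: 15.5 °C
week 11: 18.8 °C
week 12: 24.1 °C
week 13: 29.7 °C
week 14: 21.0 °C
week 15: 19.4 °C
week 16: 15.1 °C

4 generations

Weekly DD (7 × max(0, T̄ − 12.1)): 99.4, 36.4, 31.5, 15.4, 71.4, 17.5, 56.0, 0.0, 61.6, 23.8, 46.9, 84.0, 123.2, 62.3, 51.1, 21.0.
Season total = 801.5 DD.
Complete generations = ⌊801.5 / 200⌋ = 4.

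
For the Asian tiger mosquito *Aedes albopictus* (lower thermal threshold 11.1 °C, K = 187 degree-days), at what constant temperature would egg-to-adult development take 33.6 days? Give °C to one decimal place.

Required daily accumulation = 187 / 33.6 = 5.565 DD/day.
T = T_base + 5.565 = 11.1 + 5.565 = 16.665 ≈ 16.7 °C.

16.7 °C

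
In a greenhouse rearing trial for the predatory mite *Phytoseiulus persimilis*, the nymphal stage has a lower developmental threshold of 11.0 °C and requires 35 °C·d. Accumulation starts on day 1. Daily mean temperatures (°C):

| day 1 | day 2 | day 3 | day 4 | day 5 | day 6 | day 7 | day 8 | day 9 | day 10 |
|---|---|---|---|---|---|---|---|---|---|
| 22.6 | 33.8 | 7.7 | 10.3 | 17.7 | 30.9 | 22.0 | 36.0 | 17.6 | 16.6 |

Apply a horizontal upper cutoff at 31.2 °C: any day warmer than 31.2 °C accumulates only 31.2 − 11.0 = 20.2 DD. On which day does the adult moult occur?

Daily DD above 11.0 °C (capped at 20.2): 11.6, 20.2, 0.0, 0.0, 6.7, 19.9, 11.0, 20.2, 6.6, 5.6.
Cumulative: 11.6, 31.8, 31.8, 31.8, 38.5, 58.4, 69.4, 89.6, 96.2, 101.8.
The total first reaches 35 DD on day 5.

day 5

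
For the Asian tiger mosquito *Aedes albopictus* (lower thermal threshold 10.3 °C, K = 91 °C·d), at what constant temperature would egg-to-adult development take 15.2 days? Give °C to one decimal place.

Required daily accumulation = 91 / 15.2 = 5.987 DD/day.
T = T_base + 5.987 = 10.3 + 5.987 = 16.287 ≈ 16.3 °C.

16.3 °C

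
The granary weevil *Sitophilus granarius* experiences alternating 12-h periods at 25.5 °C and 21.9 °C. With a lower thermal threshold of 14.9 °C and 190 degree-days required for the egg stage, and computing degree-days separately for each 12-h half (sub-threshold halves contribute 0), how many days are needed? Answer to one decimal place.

Day half: max(0, 25.5 − 14.9) × 0.5 = 10.6 × 0.5 = 5.30 DD.
Night half: max(0, 21.9 − 14.9) × 0.5 = 7.0 × 0.5 = 3.50 DD.
Per 24 h: 8.80 DD/day.
Duration = 190 / 8.80 = 21.591 ≈ 21.6 days.

21.6 days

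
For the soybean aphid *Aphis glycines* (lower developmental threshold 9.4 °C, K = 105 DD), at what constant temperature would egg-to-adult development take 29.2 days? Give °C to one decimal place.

Required daily accumulation = 105 / 29.2 = 3.596 DD/day.
T = T_base + 3.596 = 9.4 + 3.596 = 12.996 ≈ 13.0 °C.

13.0 °C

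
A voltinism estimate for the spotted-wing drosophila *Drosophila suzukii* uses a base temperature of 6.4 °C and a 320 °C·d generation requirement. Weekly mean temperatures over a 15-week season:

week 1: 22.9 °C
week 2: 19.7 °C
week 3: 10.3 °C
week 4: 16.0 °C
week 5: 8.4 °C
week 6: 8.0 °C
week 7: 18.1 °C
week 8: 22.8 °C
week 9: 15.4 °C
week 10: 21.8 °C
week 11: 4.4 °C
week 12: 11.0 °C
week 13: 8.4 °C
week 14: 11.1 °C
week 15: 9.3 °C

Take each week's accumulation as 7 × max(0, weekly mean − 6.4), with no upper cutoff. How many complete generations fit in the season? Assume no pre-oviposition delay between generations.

2 generations

Weekly DD (7 × max(0, T̄ − 6.4)): 115.5, 93.1, 27.3, 67.2, 14.0, 11.2, 81.9, 114.8, 63.0, 107.8, 0.0, 32.2, 14.0, 32.9, 20.3.
Season total = 795.2 DD.
Complete generations = ⌊795.2 / 320⌋ = 2.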